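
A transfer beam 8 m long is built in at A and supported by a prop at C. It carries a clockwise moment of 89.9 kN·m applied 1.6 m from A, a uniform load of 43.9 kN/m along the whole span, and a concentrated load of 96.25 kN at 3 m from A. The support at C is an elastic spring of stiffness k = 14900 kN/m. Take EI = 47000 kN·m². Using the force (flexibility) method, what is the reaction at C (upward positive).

R_C = 152.7 kN

Take the reaction at C as the redundant and release it; the primary structure is a cantilever fixed at A.
Deflection at C on the released cantilever, summing each load's contribution:
  clockwise couple 89.9 at a = 1.6: M₀a(2L − a)/(2EI) = 1036/EI
  UDL 43.9: wL⁴/(8EI) = 22477/EI
  point load 96.25 at a = 3: Pa²(3L − a)/(6EI) = 3032/EI
  δ_0 = 26544/EI
Tip deflection under a unit load at C: L³/(3EI) = 170.7/EI.
With EI = 47000 kN·m²: δ_0 = 0.56477 m and δ_{CC} = 0.003631 m/kN.
Compatibility — the spring shortens by R_C/k under the reaction it provides: δ_0 − R_C·δ_{CC} = R_C/k. With 1/k = 0.000067 m/kN, R_C = δ_0 / (δ_{CC} + 1/k) = 0.56477 / (0.003631 + 0.000067) = 152.7 kN.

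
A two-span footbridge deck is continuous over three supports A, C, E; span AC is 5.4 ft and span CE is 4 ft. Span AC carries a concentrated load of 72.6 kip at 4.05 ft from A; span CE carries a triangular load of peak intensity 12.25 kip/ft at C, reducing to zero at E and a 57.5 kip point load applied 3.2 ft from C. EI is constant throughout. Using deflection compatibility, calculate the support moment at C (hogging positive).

Insert a hinge at C; M_C is the redundant, and each span becomes simply supported.
Discontinuity in slope at C on the released structure — sum the simple-span end rotations:
  span AC: point load 72.6 at a = 4.05: Pab(L + a)/(6LEI) = 115.8/EI
  span CE: triangular load, peak 12.25: w₀L³/(45EI) = 17.42/EI
  span CE: point load 57.5 at a = 3.2: Pab(L + b)/(6LEI) = 29.44/EI
  relative rotation θ_0 = (115.8 + 46.86)/EI = 162.6/EI
A unit hogging moment at C produces rotation L₁/(3EI) + L₂/(3EI) = 3.133/EI.
Compatibility: M_C·(L₁+L₂)/(3EI) = θ_0, giving M_C = 51.91 kip·ft (hogging).

M_C = 51.91 kip·ft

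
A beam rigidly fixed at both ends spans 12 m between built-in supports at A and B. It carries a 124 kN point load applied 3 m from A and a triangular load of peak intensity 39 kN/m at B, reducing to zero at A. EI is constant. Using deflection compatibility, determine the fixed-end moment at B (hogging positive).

M_B = 350.6 kN·m

Take the two fixed-end moments M_A, M_B as redundants; the released structure is the simple span AB.
On the primary (simply-supported) span, the end slopes from the loading are:
  at A: point load 124 at a = 3: Pab(L + b)/(6LEI) = 976.5/EI
  at B: point load 124 at a = 3: Pab(L + a)/(6LEI) = 697.5/EI
  at A: triangular load, peak 39: 7w₀L³/(360EI) = 1310/EI
  at B: triangular load, peak 39: w₀L³/(45EI) = 1498/EI
  θ_A0 = 2287/EI,  θ_B0 = 2195/EI
Flexibility coefficients: a unit moment at one end gives L/(3EI) there and L/(6EI) at the far end, so f₁₁ = f₂₂ = 4/EI and f₁₂ = f₂₁ = 2/EI.
Compatibility — zero rotation at each built-in end:
  4 M_A + 2 M_B = 2287
  2 M_A + 4 M_B = 2195
Solving the pair gives M_A = 396.4 kN·m and M_B = 350.6 kN·m (hogging).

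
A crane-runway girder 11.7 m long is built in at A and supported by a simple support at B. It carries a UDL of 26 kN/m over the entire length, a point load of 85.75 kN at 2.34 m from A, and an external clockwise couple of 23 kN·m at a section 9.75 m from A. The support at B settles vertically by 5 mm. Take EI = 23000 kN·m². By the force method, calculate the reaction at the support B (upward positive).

Release the roller at B. Primary structure: cantilever fixed at A.
Primary-structure tip deflection at B by superposition:
  UDL 26: wL⁴/(8EI) = 60901/EI
  point load 85.75 at a = 2.34: Pa²(3L − a)/(6EI) = 2564/EI
  clockwise couple 23 at a = 9.75: M₀a(2L − a)/(2EI) = 1531/EI
  δ_0 = 64995/EI
Tip deflection under a unit load at B: L³/(3EI) = 533.9/EI.
With EI = 23000 kN·m²: δ_0 = 2.8259 m and δ_{BB} = 0.023212 m/kN.
Compatibility — the beam at B must follow the support down by 0.005 m: δ_0 − R_B·δ_{BB} = 0.005, so R_B = (2.8259 − 0.005)/0.023212 = 121.5 kN.

R_B = 121.5 kN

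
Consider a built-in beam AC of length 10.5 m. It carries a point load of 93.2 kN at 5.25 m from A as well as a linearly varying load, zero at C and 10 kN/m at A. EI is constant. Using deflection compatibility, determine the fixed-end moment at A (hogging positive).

M_A = 177.4 kN·m

Take the two fixed-end moments M_A, M_C as redundants; the released structure is the simple span AC.
On the primary (simply-supported) span, the end slopes from the loading are:
  at A: point load 93.2 at a = 5.25: Pab(L + b)/(6LEI) = 642.2/EI
  at C: point load 93.2 at a = 5.25: Pab(L + a)/(6LEI) = 642.2/EI
  at A: triangular load, peak 10: w₀L³/(45EI) = 257.2/EI
  at C: triangular load, peak 10: 7w₀L³/(360EI) = 225.1/EI
  θ_A0 = 899.5/EI,  θ_C0 = 867.3/EI
Flexibility coefficients: a unit moment at one end gives L/(3EI) there and L/(6EI) at the far end, so f₁₁ = f₂₂ = 3.5/EI and f₁₂ = f₂₁ = 1.75/EI.
Compatibility — zero rotation at each built-in end:
  3.5 M_A + 1.75 M_C = 899.5
  1.75 M_A + 3.5 M_C = 867.3
Solving the pair gives M_A = 177.4 kN·m and M_C = 159.1 kN·m (hogging).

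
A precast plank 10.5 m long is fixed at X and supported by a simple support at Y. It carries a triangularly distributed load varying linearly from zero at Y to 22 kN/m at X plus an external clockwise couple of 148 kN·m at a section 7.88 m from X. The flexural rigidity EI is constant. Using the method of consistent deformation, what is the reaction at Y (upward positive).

R_Y = 42.93 kN

Remove the prop at Y; the released (primary) structure is a cantilever built in at X.
Deflection at Y on the released cantilever, summing each load's contribution:
  triangular load, peak 22 at the fixed end: w₀L⁴/(30EI) = 8914/EI
  clockwise couple 148 at a = 7.88: M₀a(2L − a)/(2EI) = 7651/EI
  δ_0 = 16564/EI
Flexibility coefficient — unit upward force at Y: δ_{YY} = L³/(3EI) = 385.9/EI.
Compatibility at Y: δ_0 − R_Y·δ_{YY} = 0, so R_Y = 16564/385.9 = 42.93 kN.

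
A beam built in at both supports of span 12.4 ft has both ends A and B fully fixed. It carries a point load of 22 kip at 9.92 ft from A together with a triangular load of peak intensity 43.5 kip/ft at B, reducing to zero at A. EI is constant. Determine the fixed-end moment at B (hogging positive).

Release both end moments; the primary structure is a simply-supported span AB with redundants M_A and M_B.
On the primary (simply-supported) span, the end slopes from the loading are:
  at A: point load 22 at a = 9.92: Pab(L + b)/(6LEI) = 108.2/EI
  at B: point load 22 at a = 9.92: Pab(L + a)/(6LEI) = 162.4/EI
  at A: triangular load, peak 43.5: 7w₀L³/(360EI) = 1613/EI
  at B: triangular load, peak 43.5: w₀L³/(45EI) = 1843/EI
  θ_A0 = 1721/EI,  θ_B0 = 2005/EI
Flexibility coefficients: a unit moment at one end gives L/(3EI) there and L/(6EI) at the far end, so f₁₁ = f₂₂ = 4.133/EI and f₁₂ = f₂₁ = 2.067/EI.
Compatibility — zero rotation at each built-in end:
  4.133 M_A + 2.067 M_B = 1721
  2.067 M_A + 4.133 M_B = 2005
Solving the pair gives M_A = 231.7 kip·ft and M_B = 369.3 kip·ft (hogging).

M_B = 369.3 kip·ft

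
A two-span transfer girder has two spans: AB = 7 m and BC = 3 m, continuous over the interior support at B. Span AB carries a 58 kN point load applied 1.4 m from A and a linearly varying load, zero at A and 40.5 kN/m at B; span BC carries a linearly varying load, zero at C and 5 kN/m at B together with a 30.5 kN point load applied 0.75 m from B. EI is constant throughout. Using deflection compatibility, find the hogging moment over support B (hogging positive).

M_B = 125.3 kN·m

Take M_B as the redundant. Released structure: two simple spans AB and BC with a hinge at B.
Discontinuity in slope at B on the released structure — sum the simple-span end rotations:
  span AB: point load 58 at a = 1.4: Pab(L + a)/(6LEI) = 90.94/EI
  span AB: triangular load, peak 40.5: w₀L³/(45EI) = 308.7/EI
  span BC: triangular load, peak 5: w₀L³/(45EI) = 3/EI
  span BC: point load 30.5 at a = 0.75: Pab(L + b)/(6LEI) = 15.01/EI
  relative rotation θ_0 = (399.6 + 18.01)/EI = 417.7/EI
A unit hogging moment at B produces rotation L₁/(3EI) + L₂/(3EI) = 3.333/EI.
Slope continuity at B: θ_0 = M_B·3.333/EI, so M_B = 417.7/3.333 = 125.3 kN·m (hogging).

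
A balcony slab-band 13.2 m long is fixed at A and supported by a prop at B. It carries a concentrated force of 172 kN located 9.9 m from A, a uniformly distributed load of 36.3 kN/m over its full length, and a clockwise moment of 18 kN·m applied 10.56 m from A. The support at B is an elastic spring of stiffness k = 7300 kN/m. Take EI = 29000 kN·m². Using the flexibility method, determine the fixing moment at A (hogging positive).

Release the roller at B. Primary structure: cantilever fixed at A.
Downward deflection at the released point B due to the loads:
  point load 172 at a = 9.9: Pa²(3L − a)/(6EI) = 83446/EI
  UDL 36.3: wL⁴/(8EI) = 137757/EI
  clockwise couple 18 at a = 10.56: M₀a(2L − a)/(2EI) = 1505/EI
  δ_0 = 222708/EI
Tip deflection under a unit load at B: L³/(3EI) = 766.7/EI.
With EI = 29000 kN·m²: δ_0 = 7.6796 m and δ_{BB} = 0.026436 m/kN.
Compatibility — the spring shortens by R_B/k under the reaction it provides: δ_0 − R_B·δ_{BB} = R_B/k. With 1/k = 0.000137 m/kN, R_B = δ_0 / (δ_{BB} + 1/k) = 7.6796 / (0.026436 + 0.000137) = 289 kN.
Moment equilibrium about A: M_A = Σ(load moments about A) − R_B·L = 4883 − 289×13.2 = 1069 kN·m.

M_A = 1069 kN·m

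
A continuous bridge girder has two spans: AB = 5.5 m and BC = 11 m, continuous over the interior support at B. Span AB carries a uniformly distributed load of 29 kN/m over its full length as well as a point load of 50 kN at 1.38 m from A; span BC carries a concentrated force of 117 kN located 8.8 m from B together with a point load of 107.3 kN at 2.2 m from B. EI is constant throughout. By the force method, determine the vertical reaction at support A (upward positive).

R_A = 73.02 kN

Insert a hinge at B; M_B is the redundant, and each span becomes simply supported.
Rotations at B on the released spans (each span's end-slope, ×1/EI):
  span AB: UDL 29: wL³/(24EI) = 201/EI
  span AB: point load 50 at a = 1.38: Pab(L + a)/(6LEI) = 59.27/EI
  span BC: point load 117 at a = 8.8: Pab(L + b)/(6LEI) = 453/EI
  span BC: point load 107.3 at a = 2.2: Pab(L + b)/(6LEI) = 623.2/EI
  relative rotation θ_0 = (260.3 + 1076)/EI = 1337/EI
A unit hogging moment at B produces rotation L₁/(3EI) + L₂/(3EI) = 5.5/EI.
Slope continuity at B: θ_0 = M_B·5.5/EI, so M_B = 1337/5.5 = 243 kN·m (hogging).
Span AB, ΣM about A with M_B applied at B: R_B^{AB}·5.5 = 507.6 + 243, so R_B^{AB} = 136.5 kN and R_A = 209.5 − 136.5 = 73.02 kN.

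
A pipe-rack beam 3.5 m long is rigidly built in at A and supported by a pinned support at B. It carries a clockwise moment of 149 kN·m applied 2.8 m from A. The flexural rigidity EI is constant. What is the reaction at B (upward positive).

R_B = 61.3 kN

Release the roller at B. Primary structure: cantilever fixed at A.
Deflection at B on the released cantilever, summing each load's contribution:
  clockwise couple 149 at a = 2.8: M₀a(2L − a)/(2EI) = 876.1/EI
Tip deflection under a unit load at B: L³/(3EI) = 14.29/EI.
The prop prevents deflection at B: R_B = δ_0/δ_{BB} = 876.1/14.29 = 61.3 kN.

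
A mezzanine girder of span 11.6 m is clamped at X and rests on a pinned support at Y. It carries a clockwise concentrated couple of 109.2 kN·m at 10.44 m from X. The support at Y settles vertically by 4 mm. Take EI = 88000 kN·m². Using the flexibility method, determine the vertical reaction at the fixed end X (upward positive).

Take the reaction at Y as the redundant and release it; the primary structure is a cantilever fixed at X.
Free-end deflection of the primary structure under the applied loading (downward +):
  clockwise couple 109.2 at a = 10.44: M₀a(2L − a)/(2EI) = 7274/EI
Tip deflection under a unit load at Y: L³/(3EI) = 520.3/EI.
With EI = 88000 kN·m²: δ_0 = 0.082653 m and δ_{YY} = 0.005912 m/kN.
Compatibility — the beam at Y must follow the support down by 0.004 m: δ_0 − R_Y·δ_{YY} = 0.004, so R_Y = (0.082653 − 0.004)/0.005912 = 13.3 kN.
Vertical equilibrium: R_X = ΣP − R_Y = 0 − 13.3 = -13.3 kN.

R_X = -13.3 kN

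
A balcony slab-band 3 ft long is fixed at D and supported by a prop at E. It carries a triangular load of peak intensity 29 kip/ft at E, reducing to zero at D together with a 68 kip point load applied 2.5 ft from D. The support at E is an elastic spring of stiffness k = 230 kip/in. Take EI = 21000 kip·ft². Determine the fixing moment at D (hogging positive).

M_D = 134.9 kip·ft

Take the reaction at E as the redundant and release it; the primary structure is a cantilever fixed at D.
Deflection at E on the released cantilever, summing each load's contribution:
  triangular load, peak 29 at the free end: 11w₀L⁴/(120EI) = 215.3/EI
  point load 68 at a = 2.5: Pa²(3L − a)/(6EI) = 460.4/EI
  δ_0 = 675.7/EI
Tip deflection under a unit load at E: L³/(3EI) = 9/EI.
With EI = 21000 kip·ft²: δ_0 = 0.032178 ft and δ_{EE} = 0.000429 ft/kip.
Compatibility — the spring shortens by R_E/k under the reaction it provides: δ_0 − R_E·δ_{EE} = R_E/k. With 1/k = 1/(230×12) ft/kip = 0.000362 ft/kip, R_E = δ_0 / (δ_{EE} + 1/k) = 0.032178 / (0.000429 + 0.000362) = 40.69 kip.
Moment equilibrium about D: M_D = Σ(load moments about D) − R_E·L = 257 − 40.69×3 = 134.9 kip·ft.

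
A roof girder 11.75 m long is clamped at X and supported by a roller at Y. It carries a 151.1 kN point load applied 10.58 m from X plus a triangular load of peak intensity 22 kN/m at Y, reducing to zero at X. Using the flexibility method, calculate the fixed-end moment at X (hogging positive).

M_X = 264.7 kN·m

Choose R_Y as the redundant. The primary structure is the cantilever fixed at X.
Primary-structure tip deflection at Y by superposition:
  point load 151.1 at a = 10.58: Pa²(3L − a)/(6EI) = 69543/EI
  triangular load, peak 22 at the free end: 11w₀L⁴/(120EI) = 38440/EI
  δ_0 = 107983/EI
Tip deflection under a unit load at Y: L³/(3EI) = 540.7/EI.
The prop prevents deflection at Y: R_Y = δ_0/δ_{YY} = 107983/540.7 = 199.7 kN.
Moment equilibrium about X: M_X = Σ(load moments about X) − R_Y·L = 2611 − 199.7×11.75 = 264.7 kN·m.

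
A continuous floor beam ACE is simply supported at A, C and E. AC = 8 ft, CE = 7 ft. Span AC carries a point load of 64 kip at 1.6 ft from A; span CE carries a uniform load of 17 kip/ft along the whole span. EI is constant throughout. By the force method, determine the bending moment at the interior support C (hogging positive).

Release continuity at C by inserting a hinge; the redundant is the internal moment M_C. The primary structure is two simply-supported spans AC and CE.
End slopes at the hinge C, treating each span as simply supported:
  span AC: point load 64 at a = 1.6: Pab(L + a)/(6LEI) = 131.1/EI
  span CE: UDL 17: wL³/(24EI) = 243/EI
  relative rotation θ_0 = (131.1 + 243)/EI = 374/EI
A unit hogging moment at C produces rotation L₁/(3EI) + L₂/(3EI) = 5/EI.
Compatibility: M_C·(L₁+L₂)/(3EI) = θ_0, giving M_C = 74.81 kip·ft (hogging).

M_C = 74.81 kip·ft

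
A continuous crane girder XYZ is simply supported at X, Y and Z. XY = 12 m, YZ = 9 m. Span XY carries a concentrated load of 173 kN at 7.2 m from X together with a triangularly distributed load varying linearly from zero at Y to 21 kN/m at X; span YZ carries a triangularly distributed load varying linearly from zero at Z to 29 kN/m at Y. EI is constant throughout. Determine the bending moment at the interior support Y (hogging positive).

M_Y = 395.7 kN·m

Insert a hinge at Y; M_Y is the redundant, and each span becomes simply supported.
Rotations at Y on the released spans (each span's end-slope, ×1/EI):
  span XY: point load 173 at a = 7.2: Pab(L + a)/(6LEI) = 1594/EI
  span XY: triangular load, peak 21: 7w₀L³/(360EI) = 705.6/EI
  span YZ: triangular load, peak 29: w₀L³/(45EI) = 469.8/EI
  relative rotation θ_0 = (2300 + 469.8)/EI = 2770/EI
A unit hogging moment at Y produces rotation L₁/(3EI) + L₂/(3EI) = 7/EI.
Slope continuity at Y: θ_0 = M_Y·7/EI, so M_Y = 2770/7 = 395.7 kN·m (hogging).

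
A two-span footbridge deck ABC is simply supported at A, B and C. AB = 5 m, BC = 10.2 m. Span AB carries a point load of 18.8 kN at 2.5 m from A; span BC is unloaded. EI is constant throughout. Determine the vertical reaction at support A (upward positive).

R_A = 8.24 kN

Release continuity at B by inserting a hinge; the redundant is the internal moment M_B. The primary structure is two simply-supported spans AB and BC.
Discontinuity in slope at B on the released structure — sum the simple-span end rotations:
  span AB: point load 18.8 at a = 2.5: Pab(L + a)/(6LEI) = 29.38/EI
  relative rotation θ_0 = (29.38 + 0)/EI = 29.38/EI
A unit hogging moment at B produces rotation L₁/(3EI) + L₂/(3EI) = 5.067/EI.
Compatibility: M_B·(L₁+L₂)/(3EI) = θ_0, giving M_B = 5.798 kN·m (hogging).
Span AB, ΣM about A with M_B applied at B: R_B^{AB}·5 = 47 + 5.798, so R_B^{AB} = 10.56 kN and R_A = 18.8 − 10.56 = 8.24 kN.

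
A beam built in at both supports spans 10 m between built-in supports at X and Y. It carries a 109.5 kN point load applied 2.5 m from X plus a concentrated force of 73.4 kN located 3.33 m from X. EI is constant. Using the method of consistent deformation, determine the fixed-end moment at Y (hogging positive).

M_Y = 105.6 kN·m

Take the two fixed-end moments M_X, M_Y as redundants; the released structure is the simple span XY.
End rotations of the released simple span under the applied load (×1/EI):
  at X: point load 109.5 at a = 2.5: Pab(L + b)/(6LEI) = 598.8/EI
  at Y: point load 109.5 at a = 2.5: Pab(L + a)/(6LEI) = 427.7/EI
  at X: point load 73.4 at a = 3.33: Pab(L + b)/(6LEI) = 453/EI
  at Y: point load 73.4 at a = 3.33: Pab(L + a)/(6LEI) = 362.2/EI
  θ_X0 = 1052/EI,  θ_Y0 = 789.9/EI
Flexibility coefficients: a unit moment at one end gives L/(3EI) there and L/(6EI) at the far end, so f₁₁ = f₂₂ = 3.333/EI and f₁₂ = f₂₁ = 1.667/EI.
Compatibility — zero rotation at each built-in end:
  3.333 M_X + 1.667 M_Y = 1052
  1.667 M_X + 3.333 M_Y = 789.9
Solving the pair gives M_X = 262.7 kN·m and M_Y = 105.6 kN·m (hogging).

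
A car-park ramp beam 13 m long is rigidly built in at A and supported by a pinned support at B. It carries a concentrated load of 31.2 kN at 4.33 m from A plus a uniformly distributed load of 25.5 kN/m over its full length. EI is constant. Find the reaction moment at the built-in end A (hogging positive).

M_A = 613.8 kN·m

Choose R_B as the redundant. The primary structure is the cantilever fixed at A.
Free-end deflection of the primary structure under the applied loading (downward +):
  point load 31.2 at a = 4.33: Pa²(3L − a)/(6EI) = 3380/EI
  UDL 25.5: wL⁴/(8EI) = 91038/EI
  δ_0 = 94418/EI
Tip deflection under a unit load at B: L³/(3EI) = 732.3/EI.
Compatibility at B: δ_0 − R_B·δ_{BB} = 0, so R_B = 94418/732.3 = 128.9 kN.
Moment equilibrium about A: M_A = Σ(load moments about A) − R_B·L = 2290 − 128.9×13 = 613.8 kN·m.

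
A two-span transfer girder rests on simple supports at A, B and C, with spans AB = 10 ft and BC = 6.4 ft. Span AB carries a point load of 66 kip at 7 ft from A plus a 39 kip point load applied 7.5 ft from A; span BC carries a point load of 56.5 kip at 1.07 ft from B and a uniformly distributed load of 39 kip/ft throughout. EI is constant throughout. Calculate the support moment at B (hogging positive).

M_B = 206.8 kip·ft

Take M_B as the redundant. Released structure: two simple spans AB and BC with a hinge at B.
End slopes at the hinge B, treating each span as simply supported:
  span AB: point load 66 at a = 7: Pab(L + a)/(6LEI) = 392.7/EI
  span AB: point load 39 at a = 7.5: Pab(L + a)/(6LEI) = 213.3/EI
  span BC: point load 56.5 at a = 1.07: Pab(L + b)/(6LEI) = 98.43/EI
  span BC: UDL 39: wL³/(24EI) = 426/EI
  relative rotation θ_0 = (606 + 524.4)/EI = 1130/EI
A unit hogging moment at B produces rotation L₁/(3EI) + L₂/(3EI) = 5.467/EI.
Compatibility: M_B·(L₁+L₂)/(3EI) = θ_0, giving M_B = 206.8 kip·ft (hogging).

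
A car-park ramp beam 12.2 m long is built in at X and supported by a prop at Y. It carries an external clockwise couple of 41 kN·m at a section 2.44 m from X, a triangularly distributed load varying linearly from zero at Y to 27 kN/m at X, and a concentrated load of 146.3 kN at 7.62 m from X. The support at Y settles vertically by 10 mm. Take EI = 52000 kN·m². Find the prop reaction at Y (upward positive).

R_Y = 101.7 kN

Choose R_Y as the redundant. The primary structure is the cantilever fixed at X.
Primary-structure tip deflection at Y by superposition:
  clockwise couple 41 at a = 2.44: M₀a(2L − a)/(2EI) = 1098/EI
  triangular load, peak 27 at the fixed end: w₀L⁴/(30EI) = 19938/EI
  point load 146.3 at a = 7.62: Pa²(3L − a)/(6EI) = 41030/EI
  δ_0 = 62066/EI
Tip deflection under a unit load at Y: L³/(3EI) = 605.3/EI.
With EI = 52000 kN·m²: δ_0 = 1.1936 m and δ_{YY} = 0.01164 m/kN.
Compatibility — the beam at Y must follow the support down by 0.01 m: δ_0 − R_Y·δ_{YY} = 0.01, so R_Y = (1.1936 − 0.01)/0.01164 = 101.7 kN.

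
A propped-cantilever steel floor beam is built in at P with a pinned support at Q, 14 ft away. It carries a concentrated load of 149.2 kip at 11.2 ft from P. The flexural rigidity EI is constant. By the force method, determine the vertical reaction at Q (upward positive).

Remove the prop at Q; the released (primary) structure is a cantilever built in at P.
Downward deflection at the released point Q due to the loads:
  point load 149.2 at a = 11.2: Pa²(3L − a)/(6EI) = 96074/EI
Tip deflection under a unit load at Q: L³/(3EI) = 914.7/EI.
Compatibility at Q: δ_0 − R_Q·δ_{QQ} = 0, so R_Q = 96074/914.7 = 105 kip.

R_Q = 105 kip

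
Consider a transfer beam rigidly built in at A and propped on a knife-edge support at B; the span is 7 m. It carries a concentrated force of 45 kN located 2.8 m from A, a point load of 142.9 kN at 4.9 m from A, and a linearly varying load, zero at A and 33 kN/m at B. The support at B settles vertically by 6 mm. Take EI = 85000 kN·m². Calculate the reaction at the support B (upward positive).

R_B = 148.9 kN

Take the reaction at B as the redundant and release it; the primary structure is a cantilever fixed at A.
Primary-structure tip deflection at B by superposition:
  point load 45 at a = 2.8: Pa²(3L − a)/(6EI) = 1070/EI
  point load 142.9 at a = 4.9: Pa²(3L − a)/(6EI) = 9207/EI
  triangular load, peak 33 at the free end: 11w₀L⁴/(120EI) = 7263/EI
  δ_0 = 17540/EI
Tip deflection under a unit load at B: L³/(3EI) = 114.3/EI.
With EI = 85000 kN·m²: δ_0 = 0.20635 m and δ_{BB} = 0.001345 m/kN.
Compatibility — the beam at B must follow the support down by 0.006 m: δ_0 − R_B·δ_{BB} = 0.006, so R_B = (0.20635 − 0.006)/0.001345 = 148.9 kN.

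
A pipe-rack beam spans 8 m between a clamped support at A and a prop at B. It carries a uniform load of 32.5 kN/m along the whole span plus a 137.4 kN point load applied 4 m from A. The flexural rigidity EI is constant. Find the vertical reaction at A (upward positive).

Remove the prop at B; the released (primary) structure is a cantilever built in at A.
Primary-structure tip deflection at B by superposition:
  UDL 32.5: wL⁴/(8EI) = 16640/EI
  point load 137.4 at a = 4: Pa²(3L − a)/(6EI) = 7328/EI
  δ_0 = 23968/EI
Flexibility coefficient — unit upward force at B: δ_{BB} = L³/(3EI) = 170.7/EI.
Compatibility at B: δ_0 − R_B·δ_{BB} = 0, so R_B = 23968/170.7 = 140.4 kN.
Vertical equilibrium: R_A = ΣP − R_B = 397.4 − 140.4 = 257 kN.

R_A = 257 kN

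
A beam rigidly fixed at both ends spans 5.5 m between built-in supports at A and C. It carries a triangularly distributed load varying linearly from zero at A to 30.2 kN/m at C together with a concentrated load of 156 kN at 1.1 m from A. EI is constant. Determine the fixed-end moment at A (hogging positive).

Release both end moments; the primary structure is a simply-supported span AC with redundants M_A and M_C.
On the primary (simply-supported) span, the end slopes from the loading are:
  at A: triangular load, peak 30.2: 7w₀L³/(360EI) = 97.7/EI
  at C: triangular load, peak 30.2: w₀L³/(45EI) = 111.7/EI
  at A: point load 156 at a = 1.1: Pab(L + b)/(6LEI) = 226.5/EI
  at C: point load 156 at a = 1.1: Pab(L + a)/(6LEI) = 151/EI
  θ_A0 = 324.2/EI,  θ_C0 = 262.7/EI
Flexibility coefficients: a unit moment at one end gives L/(3EI) there and L/(6EI) at the far end, so f₁₁ = f₂₂ = 1.833/EI and f₁₂ = f₂₁ = 0.9167/EI.
Compatibility — zero rotation at each built-in end:
  1.833 M_A + 0.9167 M_C = 324.2
  0.9167 M_A + 1.833 M_C = 262.7
Solving the pair gives M_A = 140.3 kN·m and M_C = 73.13 kN·m (hogging).

M_A = 140.3 kN·m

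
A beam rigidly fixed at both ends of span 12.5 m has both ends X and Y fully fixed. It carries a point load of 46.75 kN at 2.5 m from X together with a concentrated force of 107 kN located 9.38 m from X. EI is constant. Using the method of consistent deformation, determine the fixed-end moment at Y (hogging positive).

M_Y = 206.7 kN·m

Take the two fixed-end moments M_X, M_Y as redundants; the released structure is the simple span XY.
End rotations of the released simple span under the applied load (×1/EI):
  at X: point load 46.75 at a = 2.5: Pab(L + b)/(6LEI) = 350.6/EI
  at Y: point load 46.75 at a = 2.5: Pab(L + a)/(6LEI) = 233.8/EI
  at X: point load 107 at a = 9.38: Pab(L + b)/(6LEI) = 652.2/EI
  at Y: point load 107 at a = 9.38: Pab(L + a)/(6LEI) = 913.5/EI
  θ_X0 = 1003/EI,  θ_Y0 = 1147/EI
Flexibility coefficients: a unit moment at one end gives L/(3EI) there and L/(6EI) at the far end, so f₁₁ = f₂₂ = 4.167/EI and f₁₂ = f₂₁ = 2.083/EI.
Compatibility — zero rotation at each built-in end:
  4.167 M_X + 2.083 M_Y = 1003
  2.083 M_X + 4.167 M_Y = 1147
Solving the pair gives M_X = 137.3 kN·m and M_Y = 206.7 kN·m (hogging).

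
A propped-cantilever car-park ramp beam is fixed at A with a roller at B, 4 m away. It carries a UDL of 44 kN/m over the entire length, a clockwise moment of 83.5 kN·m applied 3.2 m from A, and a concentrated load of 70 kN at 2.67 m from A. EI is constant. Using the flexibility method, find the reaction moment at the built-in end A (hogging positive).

M_A = 92.66 kN·m

Choose R_B as the redundant. The primary structure is the cantilever fixed at A.
Primary-structure tip deflection at B by superposition:
  UDL 44: wL⁴/(8EI) = 1408/EI
  clockwise couple 83.5 at a = 3.2: M₀a(2L − a)/(2EI) = 641.3/EI
  point load 70 at a = 2.67: Pa²(3L − a)/(6EI) = 776/EI
  δ_0 = 2825/EI
Flexibility coefficient — unit upward force at B: δ_{BB} = L³/(3EI) = 21.33/EI.
Compatibility at B: δ_0 − R_B·δ_{BB} = 0, so R_B = 2825/21.33 = 132.4 kN.
Moment equilibrium about A: M_A = Σ(load moments about A) − R_B·L = 622.4 − 132.4×4 = 92.66 kN·m.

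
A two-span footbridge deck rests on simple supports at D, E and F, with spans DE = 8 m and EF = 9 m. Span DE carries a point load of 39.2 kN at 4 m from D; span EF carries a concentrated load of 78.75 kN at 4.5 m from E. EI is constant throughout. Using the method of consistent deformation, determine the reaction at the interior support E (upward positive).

R_E = 82.12 kN

Take M_E as the redundant. Released structure: two simple spans DE and EF with a hinge at E.
Rotations at E on the released spans (each span's end-slope, ×1/EI):
  span DE: point load 39.2 at a = 4: Pab(L + a)/(6LEI) = 156.8/EI
  span EF: point load 78.75 at a = 4.5: Pab(L + b)/(6LEI) = 398.7/EI
  relative rotation θ_0 = (156.8 + 398.7)/EI = 555.5/EI
A unit hogging moment at E produces rotation L₁/(3EI) + L₂/(3EI) = 5.667/EI.
Compatibility: M_E·(L₁+L₂)/(3EI) = θ_0, giving M_E = 98.02 kN·m (hogging).
Span DE, ΣM about D with M_E applied at E: R_E^{DE}·8 = 156.8 + 98.02, so R_E^{DE} = 31.85 kN and R_D = 39.2 − 31.85 = 7.347 kN.
Span EF, ΣM about F: R_E^{EF}·9 = 354.4 + 98.02, so R_E^{EF} = 50.27 kN and R_F = 78.75 − 50.27 = 28.48 kN.
R_E = 31.85 + 50.27 = 82.12 kN.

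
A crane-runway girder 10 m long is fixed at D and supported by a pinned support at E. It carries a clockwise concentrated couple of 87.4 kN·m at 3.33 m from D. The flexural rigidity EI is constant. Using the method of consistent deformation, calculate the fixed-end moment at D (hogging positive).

Remove the prop at E; the released (primary) structure is a cantilever built in at D.
Deflection at E on the released cantilever, summing each load's contribution:
  clockwise couple 87.4 at a = 3.33: M₀a(2L − a)/(2EI) = 2426/EI
Flexibility coefficient — unit upward force at E: δ_{EE} = L³/(3EI) = 333.3/EI.
The prop prevents deflection at E: R_E = δ_0/δ_{EE} = 2426/333.3 = 7.278 kN.
Moment equilibrium about D: M_D = Σ(load moments about D) − R_E·L = 87.4 − 7.278×10 = 14.62 kN·m.

M_D = 14.62 kN·m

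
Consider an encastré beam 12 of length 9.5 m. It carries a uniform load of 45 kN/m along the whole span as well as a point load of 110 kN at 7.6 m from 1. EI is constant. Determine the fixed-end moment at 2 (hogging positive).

Take the two fixed-end moments M_1, M_2 as redundants; the released structure is the simple span 12.
Simple-span end rotations at 1 and 2 under the given loads:
  at 1: UDL 45: wL³/(24EI) = 1608/EI
  at 2: UDL 45: wL³/(24EI) = 1608/EI
  at 1: point load 110 at a = 7.6: Pab(L + b)/(6LEI) = 317.7/EI
  at 2: point load 110 at a = 7.6: Pab(L + a)/(6LEI) = 476.5/EI
  θ_10 = 1925/EI,  θ_20 = 2084/EI
Flexibility coefficients: a unit moment at one end gives L/(3EI) there and L/(6EI) at the far end, so f₁₁ = f₂₂ = 3.167/EI and f₁₂ = f₂₁ = 1.583/EI.
Compatibility — zero rotation at each built-in end:
  3.167 M_1 + 1.583 M_2 = 1925
  1.583 M_1 + 3.167 M_2 = 2084
Solving the pair gives M_1 = 371.9 kN·m and M_2 = 472.2 kN·m (hogging).

M_2 = 472.2 kN·m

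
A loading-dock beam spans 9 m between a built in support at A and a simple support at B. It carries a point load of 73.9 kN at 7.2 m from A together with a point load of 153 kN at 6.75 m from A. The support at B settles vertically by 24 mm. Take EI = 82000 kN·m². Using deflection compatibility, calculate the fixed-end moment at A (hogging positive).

Take the reaction at B as the redundant and release it; the primary structure is a cantilever fixed at A.
Primary-structure tip deflection at B by superposition:
  point load 73.9 at a = 7.2: Pa²(3L − a)/(6EI) = 12642/EI
  point load 153 at a = 6.75: Pa²(3L − a)/(6EI) = 23527/EI
  δ_0 = 36170/EI
Tip deflection under a unit load at B: L³/(3EI) = 243/EI.
With EI = 82000 kN·m²: δ_0 = 0.44109 m and δ_{BB} = 0.002963 m/kN.
Compatibility — the beam at B must follow the support down by 0.024 m: δ_0 − R_B·δ_{BB} = 0.024, so R_B = (0.44109 − 0.024)/0.002963 = 140.7 kN.
Moment equilibrium about A: M_A = Σ(load moments about A) − R_B·L = 1565 − 140.7×9 = 298.1 kN·m.

M_A = 298.1 kN·m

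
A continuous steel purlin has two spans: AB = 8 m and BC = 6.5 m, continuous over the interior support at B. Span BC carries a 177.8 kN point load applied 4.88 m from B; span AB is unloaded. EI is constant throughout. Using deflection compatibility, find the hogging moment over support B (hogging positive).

M_B = 60.55 kN·m

Take M_B as the redundant. Released structure: two simple spans AB and BC with a hinge at B.
Rotations at B on the released spans (each span's end-slope, ×1/EI):
  span BC: point load 177.8 at a = 4.88: Pab(L + b)/(6LEI) = 292.7/EI
  relative rotation θ_0 = (0 + 292.7)/EI = 292.7/EI
A unit hogging moment at B produces rotation L₁/(3EI) + L₂/(3EI) = 4.833/EI.
Compatibility: M_B·(L₁+L₂)/(3EI) = θ_0, giving M_B = 60.55 kN·m (hogging).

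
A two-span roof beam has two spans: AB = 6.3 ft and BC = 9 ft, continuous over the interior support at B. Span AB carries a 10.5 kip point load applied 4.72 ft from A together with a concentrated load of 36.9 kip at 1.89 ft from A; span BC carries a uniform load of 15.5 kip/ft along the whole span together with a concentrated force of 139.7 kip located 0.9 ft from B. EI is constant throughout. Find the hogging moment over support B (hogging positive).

Release continuity at B by inserting a hinge; the redundant is the internal moment M_B. The primary structure is two simply-supported spans AB and BC.
Discontinuity in slope at B on the released structure — sum the simple-span end rotations:
  span AB: point load 10.5 at a = 4.72: Pab(L + a)/(6LEI) = 22.83/EI
  span AB: point load 36.9 at a = 1.89: Pab(L + a)/(6LEI) = 66.64/EI
  span BC: UDL 15.5: wL³/(24EI) = 470.8/EI
  span BC: point load 139.7 at a = 0.9: Pab(L + b)/(6LEI) = 322.5/EI
  relative rotation θ_0 = (89.47 + 793.3)/EI = 882.8/EI
A unit hogging moment at B produces rotation L₁/(3EI) + L₂/(3EI) = 5.1/EI.
Compatibility: M_B·(L₁+L₂)/(3EI) = θ_0, giving M_B = 173.1 kip·ft (hogging).

M_B = 173.1 kip·ft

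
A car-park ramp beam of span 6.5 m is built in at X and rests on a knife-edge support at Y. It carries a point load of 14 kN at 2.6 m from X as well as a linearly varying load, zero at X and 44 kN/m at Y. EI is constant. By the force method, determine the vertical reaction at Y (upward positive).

Remove the prop at Y; the released (primary) structure is a cantilever built in at X.
Free-end deflection of the primary structure under the applied loading (downward +):
  point load 14 at a = 2.6: Pa²(3L − a)/(6EI) = 266.6/EI
  triangular load, peak 44 at the free end: 11w₀L⁴/(120EI) = 7200/EI
  δ_0 = 7466/EI
Flexibility coefficient — unit upward force at Y: δ_{YY} = L³/(3EI) = 91.54/EI.
Compatibility at Y: δ_0 − R_Y·δ_{YY} = 0, so R_Y = 7466/91.54 = 81.56 kN.

R_Y = 81.56 kN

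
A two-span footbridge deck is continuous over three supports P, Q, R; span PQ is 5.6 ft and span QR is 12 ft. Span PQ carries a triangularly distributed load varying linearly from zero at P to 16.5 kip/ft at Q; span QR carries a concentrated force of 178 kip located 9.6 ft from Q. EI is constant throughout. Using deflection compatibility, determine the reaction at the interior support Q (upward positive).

R_Q = 105.9 kip

Release continuity at Q by inserting a hinge; the redundant is the internal moment M_Q. The primary structure is two simply-supported spans PQ and QR.
Discontinuity in slope at Q on the released structure — sum the simple-span end rotations:
  span PQ: triangular load, peak 16.5: w₀L³/(45EI) = 64.39/EI
  span QR: point load 178 at a = 9.6: Pab(L + b)/(6LEI) = 820.2/EI
  relative rotation θ_0 = (64.39 + 820.2)/EI = 884.6/EI
A unit hogging moment at Q produces rotation L₁/(3EI) + L₂/(3EI) = 5.867/EI.
Compatibility: M_Q·(L₁+L₂)/(3EI) = θ_0, giving M_Q = 150.8 kip·ft (hogging).
Span PQ, ΣM about P with M_Q applied at Q: R_Q^{PQ}·5.6 = 172.5 + 150.8, so R_Q^{PQ} = 57.73 kip and R_P = 46.2 − 57.73 = -11.53 kip.
Span QR, ΣM about R: R_Q^{QR}·12 = 427.2 + 150.8, so R_Q^{QR} = 48.17 kip and R_R = 178 − 48.17 = 129.8 kip.
R_Q = 57.73 + 48.17 = 105.9 kip.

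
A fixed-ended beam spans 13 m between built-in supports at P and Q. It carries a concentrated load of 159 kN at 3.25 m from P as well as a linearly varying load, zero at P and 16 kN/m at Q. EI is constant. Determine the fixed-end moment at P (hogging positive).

Take the two fixed-end moments M_P, M_Q as redundants; the released structure is the simple span PQ.
On the primary (simply-supported) span, the end slopes from the loading are:
  at P: point load 159 at a = 3.25: Pab(L + b)/(6LEI) = 1470/EI
  at Q: point load 159 at a = 3.25: Pab(L + a)/(6LEI) = 1050/EI
  at P: triangular load, peak 16: 7w₀L³/(360EI) = 683.5/EI
  at Q: triangular load, peak 16: w₀L³/(45EI) = 781.2/EI
  θ_P0 = 2153/EI,  θ_Q0 = 1831/EI
Flexibility coefficients: a unit moment at one end gives L/(3EI) there and L/(6EI) at the far end, so f₁₁ = f₂₂ = 4.333/EI and f₁₂ = f₂₁ = 2.167/EI.
Compatibility — zero rotation at each built-in end:
  4.333 M_P + 2.167 M_Q = 2153
  2.167 M_P + 4.333 M_Q = 1831
Solving the pair gives M_P = 380.8 kN·m and M_Q = 232.1 kN·m (hogging).

M_P = 380.8 kN·m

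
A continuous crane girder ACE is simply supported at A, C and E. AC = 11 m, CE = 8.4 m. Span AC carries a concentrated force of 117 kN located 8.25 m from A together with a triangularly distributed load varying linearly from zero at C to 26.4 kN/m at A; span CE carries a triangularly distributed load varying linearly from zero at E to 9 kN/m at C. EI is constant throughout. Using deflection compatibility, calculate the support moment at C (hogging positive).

Release continuity at C by inserting a hinge; the redundant is the internal moment M_C. The primary structure is two simply-supported spans AC and CE.
Discontinuity in slope at C on the released structure — sum the simple-span end rotations:
  span AC: point load 117 at a = 8.25: Pab(L + a)/(6LEI) = 774.2/EI
  span AC: triangular load, peak 26.4: 7w₀L³/(360EI) = 683.2/EI
  span CE: triangular load, peak 9: w₀L³/(45EI) = 118.5/EI
  relative rotation θ_0 = (1457 + 118.5)/EI = 1576/EI
A unit hogging moment at C produces rotation L₁/(3EI) + L₂/(3EI) = 6.467/EI.
Compatibility: M_C·(L₁+L₂)/(3EI) = θ_0, giving M_C = 243.7 kN·m (hogging).

M_C = 243.7 kN·m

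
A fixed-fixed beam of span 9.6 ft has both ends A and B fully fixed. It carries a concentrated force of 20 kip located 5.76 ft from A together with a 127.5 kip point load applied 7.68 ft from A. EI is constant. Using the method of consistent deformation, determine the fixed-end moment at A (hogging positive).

Release both end moments; the primary structure is a simply-supported span AB with redundants M_A and M_B.
End rotations of the released simple span under the applied load (×1/EI):
  at A: point load 20 at a = 5.76: Pab(L + b)/(6LEI) = 103.2/EI
  at B: point load 20 at a = 5.76: Pab(L + a)/(6LEI) = 118/EI
  at A: point load 127.5 at a = 7.68: Pab(L + b)/(6LEI) = 376/EI
  at B: point load 127.5 at a = 7.68: Pab(L + a)/(6LEI) = 564/EI
  θ_A0 = 479.2/EI,  θ_B0 = 682/EI
Flexibility coefficients: a unit moment at one end gives L/(3EI) there and L/(6EI) at the far end, so f₁₁ = f₂₂ = 3.2/EI and f₁₂ = f₂₁ = 1.6/EI.
Compatibility — zero rotation at each built-in end:
  3.2 M_A + 1.6 M_B = 479.2
  1.6 M_A + 3.2 M_B = 682
Solving the pair gives M_A = 57.6 kip·ft and M_B = 184.3 kip·ft (hogging).

M_A = 57.6 kip·ft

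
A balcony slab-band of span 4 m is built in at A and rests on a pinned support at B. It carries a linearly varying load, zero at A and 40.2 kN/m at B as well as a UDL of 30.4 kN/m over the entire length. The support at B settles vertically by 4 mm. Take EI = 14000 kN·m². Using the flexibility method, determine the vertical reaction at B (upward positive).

Choose R_B as the redundant. The primary structure is the cantilever fixed at A.
Deflection at B on the released cantilever, summing each load's contribution:
  triangular load, peak 40.2 at the free end: 11w₀L⁴/(120EI) = 943.4/EI
  UDL 30.4: wL⁴/(8EI) = 972.8/EI
  δ_0 = 1916/EI
Flexibility coefficient — unit upward force at B: δ_{BB} = L³/(3EI) = 21.33/EI.
With EI = 14000 kN·m²: δ_0 = 0.13687 m and δ_{BB} = 0.001524 m/kN.
Compatibility — the beam at B must follow the support down by 0.004 m: δ_0 − R_B·δ_{BB} = 0.004, so R_B = (0.13687 − 0.004)/0.001524 = 87.2 kN.

R_B = 87.2 kN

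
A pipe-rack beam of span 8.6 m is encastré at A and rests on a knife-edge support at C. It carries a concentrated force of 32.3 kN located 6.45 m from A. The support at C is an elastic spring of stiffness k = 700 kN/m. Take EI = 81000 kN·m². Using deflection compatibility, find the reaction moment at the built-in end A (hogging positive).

M_A = 94.62 kN·m

Release the roller at C. Primary structure: cantilever fixed at A.
Downward deflection at the released point C due to the loads:
  point load 32.3 at a = 6.45: Pa²(3L − a)/(6EI) = 4334/EI
Flexibility coefficient — unit upward force at C: δ_{CC} = L³/(3EI) = 212/EI.
With EI = 81000 kN·m²: δ_0 = 0.053502 m and δ_{CC} = 0.002618 m/kN.
Compatibility — the spring shortens by R_C/k under the reaction it provides: δ_0 − R_C·δ_{CC} = R_C/k. With 1/k = 0.001429 m/kN, R_C = δ_0 / (δ_{CC} + 1/k) = 0.053502 / (0.002618 + 0.001429) = 13.22 kN.
Moment equilibrium about A: M_A = Σ(load moments about A) − R_C·L = 208.3 − 13.22×8.6 = 94.62 kN·m.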